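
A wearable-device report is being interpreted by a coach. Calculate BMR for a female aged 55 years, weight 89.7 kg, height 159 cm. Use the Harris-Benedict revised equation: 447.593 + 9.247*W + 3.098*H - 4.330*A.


Substituting values:
W term = 9.247 * 89.7 = 829.4559
H term = 3.098 * 159 = 492.582
A term = 4.330 * 55 = 238.15
BMR = 1531.48 kcal/day

1531.48 kcal/day


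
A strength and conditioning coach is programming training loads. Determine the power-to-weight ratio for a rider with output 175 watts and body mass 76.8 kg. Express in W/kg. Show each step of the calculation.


P/W = 175 / 76.8 = 2.279 W/kg

2.279 W/kg


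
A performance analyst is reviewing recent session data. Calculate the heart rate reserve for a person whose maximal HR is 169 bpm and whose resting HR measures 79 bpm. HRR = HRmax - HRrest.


HRmax = 169 bpm
HRrest = 79 bpm
HRR = 169 - 79 = 90 bpm

90 bpm


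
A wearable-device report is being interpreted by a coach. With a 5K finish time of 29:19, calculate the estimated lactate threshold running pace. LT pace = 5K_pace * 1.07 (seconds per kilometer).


Race duration = 1759 s for 5 km
Average pace = 1759 / 5 = 351.8 s/km
LT pace = 351.8 * 1.07
= 376.43 s/km

376.43 s/km


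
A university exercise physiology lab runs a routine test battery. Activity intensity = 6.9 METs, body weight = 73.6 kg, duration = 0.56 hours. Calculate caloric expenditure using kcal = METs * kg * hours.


kcal = 6.9 * 73.6 * 0.56
= 507.84 * 0.56
= 284.39 kcal

284.39 kcal


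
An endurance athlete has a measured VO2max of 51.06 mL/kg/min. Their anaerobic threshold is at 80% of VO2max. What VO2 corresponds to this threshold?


Anaerobic threshold VO2 = VO2max * 80%
= 51.06 * 0.8
= 40.85 mL/kg/min

40.85 mL/kg/min


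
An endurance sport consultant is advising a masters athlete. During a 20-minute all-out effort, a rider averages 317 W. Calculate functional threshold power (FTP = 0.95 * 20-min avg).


FTP = 0.95 * 317
= 301.15 W

301.15 W


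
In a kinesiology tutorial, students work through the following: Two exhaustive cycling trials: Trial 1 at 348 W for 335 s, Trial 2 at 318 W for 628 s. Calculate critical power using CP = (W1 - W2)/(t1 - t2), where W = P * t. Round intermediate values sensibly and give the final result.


W1 = 348 * 335 = 116580 J
W2 = 318 * 628 = 199704 J
CP = (116580 - 199704) / (335 - 628)
= -83124 / -293
= 283.7 W

283.7 W


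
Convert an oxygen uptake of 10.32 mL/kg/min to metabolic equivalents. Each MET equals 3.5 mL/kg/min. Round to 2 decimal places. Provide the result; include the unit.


One MET = 3.5 mL/kg/min
Number of METs = 10.32 / 3.5
= 2.95 METs

2.95 METs


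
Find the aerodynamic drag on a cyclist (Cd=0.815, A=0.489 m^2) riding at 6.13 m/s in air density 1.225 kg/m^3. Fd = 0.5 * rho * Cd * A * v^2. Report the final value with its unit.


Fd = 0.5 * 1.225 * 0.815 * 0.489 * 6.13^2
= 0.5 * 1.225 * 0.815 * 0.489 * 37.5769
= 9.173 N

9.173 N


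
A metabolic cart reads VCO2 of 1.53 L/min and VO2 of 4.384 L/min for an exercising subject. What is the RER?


RER = VCO2 / VO2 = 1.53 / 4.384 = 0.349

0.349


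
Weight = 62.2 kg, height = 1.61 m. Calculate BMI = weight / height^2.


height^2 = 1.61^2 = 2.5921
BMI = 62.2 / 2.5921 = 24.0 kg/m^2

24.0 kg/m^2


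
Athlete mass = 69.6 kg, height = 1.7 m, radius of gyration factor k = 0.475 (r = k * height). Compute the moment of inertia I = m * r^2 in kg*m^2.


r = k * height = 0.475 * 1.7 = 0.8075 m
r^2 = 0.8075^2 = 0.652056
I = 69.6 * 0.652056 = 45.383 kg*m^2

45.383 kg*m^2


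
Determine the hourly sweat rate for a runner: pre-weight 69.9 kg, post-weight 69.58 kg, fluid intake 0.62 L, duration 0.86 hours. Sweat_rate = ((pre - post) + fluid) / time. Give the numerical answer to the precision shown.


Mass lost = 69.9 - 69.58 = 0.32 kg
Add fluid consumed: 0.32 + 0.62 = 0.94 L total sweat
Sweat rate = 0.94 / 0.86 = 1.093 L/h

1.093 L/h


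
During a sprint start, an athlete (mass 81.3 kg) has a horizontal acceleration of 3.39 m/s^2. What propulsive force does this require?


Propulsive force = mass * acceleration
= 81.3 kg * 3.39 m/s^2
= 275.61 N

275.61 N


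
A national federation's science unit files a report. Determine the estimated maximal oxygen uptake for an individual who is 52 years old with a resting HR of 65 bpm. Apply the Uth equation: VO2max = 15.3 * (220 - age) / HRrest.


HRmax = 220 - 52 = 168
VO2max = 15.3 * (168 / 65)
= 15.3 * 2.5846
= 39.54 mL/kg/min

39.54 mL/kg/min


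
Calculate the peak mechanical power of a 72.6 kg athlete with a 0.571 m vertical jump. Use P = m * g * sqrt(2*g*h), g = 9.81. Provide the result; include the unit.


First, sqrt(2gh) = sqrt(2 * 9.81 * 0.571)
= sqrt(11.20302) = 3.347091 m/s
Power = 72.6 * 9.81 * 3.347091 = 2383.82 W

2383.82 W


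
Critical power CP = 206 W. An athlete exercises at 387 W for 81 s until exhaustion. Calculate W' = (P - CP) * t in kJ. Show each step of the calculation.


P - CP = 387 - 206 = 181 W
W' = 181 * 81 = 14661 J
= 14661 / 1000 = 14.661 kJ

14.661 kJ


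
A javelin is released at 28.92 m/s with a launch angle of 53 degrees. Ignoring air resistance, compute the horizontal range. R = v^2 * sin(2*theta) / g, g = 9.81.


Launch speed squared = 836.3664
sin(2 * 53 deg) = 0.961262
Range = 836.3664 * 0.961262 / 9.81
= 81.954 m

81.954 m


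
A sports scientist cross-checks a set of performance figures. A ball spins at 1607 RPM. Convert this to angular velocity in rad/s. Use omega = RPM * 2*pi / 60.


omega = 1607 * 2 * pi / 60
= 1607 * 6.28318531 / 60
= 10097.079 / 60
= 168.285 rad/s

168.285 rad/s


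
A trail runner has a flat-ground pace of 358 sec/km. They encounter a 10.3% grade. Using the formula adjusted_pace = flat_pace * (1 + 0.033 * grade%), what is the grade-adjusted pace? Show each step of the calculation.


Grade factor = 1 + 0.033 * 10.3 = 1.3399
Adjusted = 358 * 1.3399 = 479.68 sec/km

479.68 s/km


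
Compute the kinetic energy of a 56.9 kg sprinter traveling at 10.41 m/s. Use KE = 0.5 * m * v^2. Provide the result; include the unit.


Velocity squared = 108.3681
KE = 0.5 * 56.9 * 108.3681 = 3083.07 J

3083.07 J


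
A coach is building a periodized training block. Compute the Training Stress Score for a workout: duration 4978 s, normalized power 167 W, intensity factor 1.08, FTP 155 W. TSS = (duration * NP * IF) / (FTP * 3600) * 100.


Product = 4978 * 167 * 1.08 = 897832.08
Base = 155 * 3600 = 558000
TSS = 897832.08 / 558000 * 100 = 160.9

160.9 TSS


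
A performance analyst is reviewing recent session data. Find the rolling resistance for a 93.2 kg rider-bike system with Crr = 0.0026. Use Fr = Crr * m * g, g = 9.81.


m * g = 93.2 * 9.81 = 914.292 N
Fr = 0.0026 * 914.292 = 2.377 N

2.377 N


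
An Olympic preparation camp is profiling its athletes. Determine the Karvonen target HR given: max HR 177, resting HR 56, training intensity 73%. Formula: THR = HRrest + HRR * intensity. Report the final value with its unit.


HRR = HRmax - HRrest = 177 - 56 = 121
THR = 56 + 121 * 0.73
= 144.33 bpm

144.33 bpm


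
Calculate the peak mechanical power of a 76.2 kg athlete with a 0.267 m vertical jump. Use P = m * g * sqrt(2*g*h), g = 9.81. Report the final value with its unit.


First, sqrt(2gh) = sqrt(2 * 9.81 * 0.267)
= sqrt(5.23854) = 2.288786 m/s
Power = 76.2 * 9.81 * 2.288786 = 1710.92 W

1710.92 W


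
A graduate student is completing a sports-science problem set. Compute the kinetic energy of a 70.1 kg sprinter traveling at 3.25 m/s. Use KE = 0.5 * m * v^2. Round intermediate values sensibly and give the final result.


Velocity squared = 10.5625
KE = 0.5 * 70.1 * 10.5625 = 370.22 J

370.22 J


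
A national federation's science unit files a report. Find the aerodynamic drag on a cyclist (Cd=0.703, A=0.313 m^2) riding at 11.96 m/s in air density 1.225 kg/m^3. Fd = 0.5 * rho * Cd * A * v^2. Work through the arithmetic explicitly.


Fd = 0.5 * 1.225 * 0.703 * 0.313 * 11.96^2
= 0.5 * 1.225 * 0.703 * 0.313 * 143.0416
= 19.278 N

19.278 N


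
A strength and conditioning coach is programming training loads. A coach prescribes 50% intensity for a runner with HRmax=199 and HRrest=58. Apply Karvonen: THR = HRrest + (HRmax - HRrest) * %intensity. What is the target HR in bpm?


Heart rate reserve = 199 - 58 = 141
Intensity fraction = 50 / 100 = 0.5
THR = 58 + 141 * 0.5 = 128.5 bpm

128.5 bpm


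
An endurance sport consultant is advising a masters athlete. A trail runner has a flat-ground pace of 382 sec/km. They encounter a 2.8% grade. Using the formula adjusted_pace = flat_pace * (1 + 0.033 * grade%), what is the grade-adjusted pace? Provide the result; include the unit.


Grade factor = 1 + 0.033 * 2.8 = 1.0924
Adjusted = 382 * 1.0924 = 417.3 sec/km

417.3 s/km


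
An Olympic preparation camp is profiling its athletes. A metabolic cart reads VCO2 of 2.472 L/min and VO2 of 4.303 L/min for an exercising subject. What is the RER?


RER = VCO2 / VO2 = 2.472 / 4.303 = 0.5745

0.5745


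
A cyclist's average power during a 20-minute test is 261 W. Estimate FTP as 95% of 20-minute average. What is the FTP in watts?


FTP = 20-min power * 0.95
= 261 * 0.95
= 247.95 W

247.95 W


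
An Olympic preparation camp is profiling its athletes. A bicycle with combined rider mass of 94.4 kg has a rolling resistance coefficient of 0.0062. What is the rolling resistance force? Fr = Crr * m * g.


Fr = 0.0062 * 94.4 * 9.81
= 0.58528 * 9.81
= 5.742 N

5.742 N


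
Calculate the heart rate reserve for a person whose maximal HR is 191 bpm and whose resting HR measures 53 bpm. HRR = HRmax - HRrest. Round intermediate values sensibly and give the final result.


HRmax = 191 bpm
HRrest = 53 bpm
HRR = 191 - 53 = 138 bpm

138 bpm


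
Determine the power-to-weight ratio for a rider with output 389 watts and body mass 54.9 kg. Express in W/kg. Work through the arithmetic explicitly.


P/W = 389 / 54.9 = 7.086 W/kg

7.086 W/kg


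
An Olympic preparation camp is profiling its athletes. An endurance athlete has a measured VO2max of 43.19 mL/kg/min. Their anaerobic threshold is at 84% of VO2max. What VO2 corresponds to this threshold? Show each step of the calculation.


Anaerobic threshold VO2 = VO2max * 84%
= 43.19 * 0.84
= 36.28 mL/kg/min

36.28 mL/kg/min


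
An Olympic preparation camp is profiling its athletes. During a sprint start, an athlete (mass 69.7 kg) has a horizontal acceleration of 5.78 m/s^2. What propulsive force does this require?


Propulsive force = mass * acceleration
= 69.7 kg * 5.78 m/s^2
= 402.87 N

402.87 N


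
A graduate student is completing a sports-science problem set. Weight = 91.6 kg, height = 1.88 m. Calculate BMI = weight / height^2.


height^2 = 1.88^2 = 3.5344
BMI = 91.6 / 3.5344 = 25.92 kg/m^2

25.92 kg/m^2


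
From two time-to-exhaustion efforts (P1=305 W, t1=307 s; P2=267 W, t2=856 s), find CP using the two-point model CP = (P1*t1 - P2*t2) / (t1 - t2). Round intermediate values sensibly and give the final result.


Work in trial 1 = 93635 J
Work in trial 2 = 228552 J
Delta work = -134917 J
Delta time = -549 s
CP = -134917 / -549 = 245.75 W

245.75 W


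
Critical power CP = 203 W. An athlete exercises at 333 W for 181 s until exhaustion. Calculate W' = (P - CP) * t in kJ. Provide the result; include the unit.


P - CP = 333 - 203 = 130 W
W' = 130 * 181 = 23530 J
= 23530 / 1000 = 23.53 kJ

23.53 kJ


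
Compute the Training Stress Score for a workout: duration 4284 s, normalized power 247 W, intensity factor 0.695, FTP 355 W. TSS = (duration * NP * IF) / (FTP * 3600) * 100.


Product = 4284 * 247 * 0.695 = 735412.86
Base = 355 * 3600 = 1278000
TSS = 735412.86 / 1278000 * 100 = 57.54

57.54 TSS


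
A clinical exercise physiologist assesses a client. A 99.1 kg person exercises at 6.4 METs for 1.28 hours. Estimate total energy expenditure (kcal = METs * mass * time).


Energy = METs * mass(kg) * time(h)
= 6.4 * 99.1 * 1.28
= 811.83 kcal

811.83 kcal


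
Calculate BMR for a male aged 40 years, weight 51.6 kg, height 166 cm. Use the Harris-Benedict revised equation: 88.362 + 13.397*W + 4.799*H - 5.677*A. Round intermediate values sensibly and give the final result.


Substituting values:
W term = 13.397 * 51.6 = 691.2852
H term = 4.799 * 166 = 796.634
A term = 5.677 * 40 = 227.08
BMR = 1349.2 kcal/day

1349.2 kcal/day


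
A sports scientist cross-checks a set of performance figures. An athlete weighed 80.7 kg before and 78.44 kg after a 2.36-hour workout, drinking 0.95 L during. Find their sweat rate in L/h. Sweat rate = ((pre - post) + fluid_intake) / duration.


Body mass change = 2.26 kg
Total sweat loss = 2.26 + 0.95 = 3.21 L
Rate = 3.21 / 2.36 = 1.36 L/h

1.36 L/h


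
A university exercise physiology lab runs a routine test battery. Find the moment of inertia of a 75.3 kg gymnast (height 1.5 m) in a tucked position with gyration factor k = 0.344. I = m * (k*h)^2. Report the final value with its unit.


Radius of gyration = 0.344 * 1.5 = 0.516 m
I = 75.3 * 0.516^2
= 75.3 * 0.266256
= 20.049 kg*m^2

20.049 kg*m^2


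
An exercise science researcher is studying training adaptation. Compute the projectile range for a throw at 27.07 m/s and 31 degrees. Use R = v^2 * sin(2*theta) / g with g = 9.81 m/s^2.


Two times the angle = 62 degrees
sin(62) = 0.882948
R = 732.7849 * 0.882948 / 9.81 = 65.954 m

65.954 m


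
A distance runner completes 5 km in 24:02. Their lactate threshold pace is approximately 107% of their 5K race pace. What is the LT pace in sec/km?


Convert to seconds: 24 min 2 s = 1442 s
Pace per km = 1442 / 5 = 288.4 s/km
LT pace = 288.4 * 1.07 = 308.59 s/km

308.59 s/km


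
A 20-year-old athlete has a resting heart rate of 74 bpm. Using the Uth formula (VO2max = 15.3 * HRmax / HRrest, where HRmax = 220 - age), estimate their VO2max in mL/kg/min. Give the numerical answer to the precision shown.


HRmax = 220 - 20 = 200 bpm
Ratio = HRmax / HRrest = 200 / 74 = 2.7027
VO2max = 15.3 * 2.7027 = 41.35 mL/kg/min

41.35 mL/kg/min


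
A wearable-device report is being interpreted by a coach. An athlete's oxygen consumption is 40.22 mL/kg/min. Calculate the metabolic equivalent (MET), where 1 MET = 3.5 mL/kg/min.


MET = VO2 / 3.5
= 40.22 / 3.5
= 11.49 METs

11.49 METs


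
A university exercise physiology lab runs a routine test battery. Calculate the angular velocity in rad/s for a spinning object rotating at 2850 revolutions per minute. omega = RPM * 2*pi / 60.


omega = RPM * 2*pi / 60
= 2850 * 6.28318531 / 60
= 298.451 rad/s

298.451 rad/s


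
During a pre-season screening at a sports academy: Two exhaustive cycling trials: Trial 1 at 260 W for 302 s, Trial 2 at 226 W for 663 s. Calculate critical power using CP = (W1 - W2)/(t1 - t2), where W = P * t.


W1 = 260 * 302 = 78520 J
W2 = 226 * 663 = 149838 J
CP = (78520 - 149838) / (302 - 663)
= -71318 / -361
= 197.56 W

197.56 W


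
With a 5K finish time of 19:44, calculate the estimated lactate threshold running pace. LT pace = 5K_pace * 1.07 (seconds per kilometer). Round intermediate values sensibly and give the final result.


Race duration = 1184 s for 5 km
Average pace = 1184 / 5 = 236.8 s/km
LT pace = 236.8 * 1.07
= 253.38 s/km

253.38 s/km


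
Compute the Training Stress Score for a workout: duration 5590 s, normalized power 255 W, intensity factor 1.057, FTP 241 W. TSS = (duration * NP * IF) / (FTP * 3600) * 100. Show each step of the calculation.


Product = 5590 * 255 * 1.057 = 1506700.65
Base = 241 * 3600 = 867600
TSS = 1506700.65 / 867600 * 100 = 173.66

173.66 TSS


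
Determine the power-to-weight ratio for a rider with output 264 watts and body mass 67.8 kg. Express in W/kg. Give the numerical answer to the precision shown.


P/W = 264 / 67.8 = 3.894 W/kg

3.894 W/kg


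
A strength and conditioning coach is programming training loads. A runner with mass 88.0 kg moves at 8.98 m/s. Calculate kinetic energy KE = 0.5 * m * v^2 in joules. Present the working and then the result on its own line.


v^2 = 8.98^2 = 80.6404
KE = 0.5 * 88.0 * 80.6404
= 3548.18 J

3548.18 J


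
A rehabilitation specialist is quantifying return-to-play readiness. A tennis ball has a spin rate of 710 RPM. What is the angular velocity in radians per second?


Convert RPM to rad/s: multiply by 2*pi and divide by 60
omega = 710 * 2 * pi / 60
= 74.351 rad/s

74.351 rad/s


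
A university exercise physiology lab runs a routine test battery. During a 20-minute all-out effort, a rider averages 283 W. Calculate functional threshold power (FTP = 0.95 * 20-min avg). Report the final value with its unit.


FTP = 0.95 * 283
= 268.85 W

268.85 W


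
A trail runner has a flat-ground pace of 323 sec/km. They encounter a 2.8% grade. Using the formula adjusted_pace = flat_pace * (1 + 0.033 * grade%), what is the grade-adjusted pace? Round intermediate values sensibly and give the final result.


Grade factor = 1 + 0.033 * 2.8 = 1.0924
Adjusted = 323 * 1.0924 = 352.85 sec/km

352.85 s/km


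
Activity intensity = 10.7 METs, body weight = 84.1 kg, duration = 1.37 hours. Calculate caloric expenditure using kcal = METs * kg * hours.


kcal = 10.7 * 84.1 * 1.37
= 899.87 * 1.37
= 1232.82 kcal

1232.82 kcal


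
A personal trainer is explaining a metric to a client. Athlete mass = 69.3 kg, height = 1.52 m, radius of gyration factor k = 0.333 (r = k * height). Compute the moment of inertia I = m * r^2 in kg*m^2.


r = k * height = 0.333 * 1.52 = 0.50616 m
r^2 = 0.50616^2 = 0.256198
I = 69.3 * 0.256198 = 17.755 kg*m^2

17.755 kg*m^2


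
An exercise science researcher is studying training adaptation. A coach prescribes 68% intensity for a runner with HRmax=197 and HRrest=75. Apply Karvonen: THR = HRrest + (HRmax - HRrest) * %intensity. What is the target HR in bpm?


Heart rate reserve = 197 - 75 = 122
Intensity fraction = 68 / 100 = 0.68
THR = 75 + 122 * 0.68 = 157.96 bpm

157.96 bpm


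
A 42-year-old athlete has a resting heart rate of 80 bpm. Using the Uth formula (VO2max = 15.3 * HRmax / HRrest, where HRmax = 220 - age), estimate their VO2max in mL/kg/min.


HRmax = 220 - 42 = 178 bpm
Ratio = HRmax / HRrest = 178 / 80 = 2.225
VO2max = 15.3 * 2.225 = 34.04 mL/kg/min

34.04 mL/kg/min


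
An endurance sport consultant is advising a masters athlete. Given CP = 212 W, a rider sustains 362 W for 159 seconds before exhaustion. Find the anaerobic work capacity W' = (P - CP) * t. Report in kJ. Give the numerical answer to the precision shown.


Excess power = 362 - 212 = 150 W
Work above CP = 150 * 159 = 23850 J
W' = 23.85 kJ

23.85 kJ


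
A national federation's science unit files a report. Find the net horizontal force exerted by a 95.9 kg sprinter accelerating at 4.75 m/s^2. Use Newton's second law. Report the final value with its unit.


Newton's second law: F = m * a
F = 95.9 * 4.75 = 455.53 N

455.53 N


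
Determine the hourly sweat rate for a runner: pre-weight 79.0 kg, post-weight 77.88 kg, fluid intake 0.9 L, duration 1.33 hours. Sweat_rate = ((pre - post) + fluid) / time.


Mass lost = 79.0 - 77.88 = 1.12 kg
Add fluid consumed: 1.12 + 0.9 = 2.02 L total sweat
Sweat rate = 2.02 / 1.33 = 1.519 L/h

1.519 L/h


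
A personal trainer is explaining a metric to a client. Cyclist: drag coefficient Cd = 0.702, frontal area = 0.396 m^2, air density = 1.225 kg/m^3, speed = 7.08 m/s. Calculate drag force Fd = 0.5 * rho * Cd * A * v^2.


v^2 = 7.08^2 = 50.1264
Fd = 0.5 * 1.225 * 0.702 * 0.396 * 50.1264
= 8.535 N

8.535 N


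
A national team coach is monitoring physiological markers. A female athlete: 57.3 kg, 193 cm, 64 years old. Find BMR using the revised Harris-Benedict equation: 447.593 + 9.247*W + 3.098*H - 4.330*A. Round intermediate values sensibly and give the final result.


Intercept = 447.593
Weight contribution = 9.247 * 57.3 = 529.8531
Height contribution = 3.098 * 193 = 597.914
Age contribution = 4.33 * 64 = 277.12
BMR = 447.593 + 529.8531 + 597.914 - 277.12
= 1298.24 kcal/day

1298.24 kcal/day


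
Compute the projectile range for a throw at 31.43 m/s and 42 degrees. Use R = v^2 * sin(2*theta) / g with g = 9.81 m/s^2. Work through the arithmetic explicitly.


Two times the angle = 84 degrees
sin(84) = 0.994522
R = 987.8449 * 0.994522 / 9.81 = 100.146 m

100.146 m


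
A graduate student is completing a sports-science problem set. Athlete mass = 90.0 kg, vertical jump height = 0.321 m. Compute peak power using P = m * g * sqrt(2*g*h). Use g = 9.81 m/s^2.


sqrt(2 * 9.81 * 0.321) = sqrt(6.29802) = 2.509586 m/s
P = 90.0 * 9.81 * 2.509586
= 2215.71 W

2215.71 W


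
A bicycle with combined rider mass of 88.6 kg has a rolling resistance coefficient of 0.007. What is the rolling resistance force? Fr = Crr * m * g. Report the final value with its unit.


Fr = 0.007 * 88.6 * 9.81
= 0.6202 * 9.81
= 6.084 N

6.084 N


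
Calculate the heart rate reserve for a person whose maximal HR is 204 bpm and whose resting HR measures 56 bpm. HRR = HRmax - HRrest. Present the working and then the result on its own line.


HRmax = 204 bpm
HRrest = 56 bpm
HRR = 204 - 56 = 148 bpm

148 bpm


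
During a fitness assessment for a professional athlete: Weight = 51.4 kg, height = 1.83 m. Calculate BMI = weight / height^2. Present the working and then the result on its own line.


height^2 = 1.83^2 = 3.3489
BMI = 51.4 / 3.3489 = 15.35 kg/m^2

15.35 kg/m^2


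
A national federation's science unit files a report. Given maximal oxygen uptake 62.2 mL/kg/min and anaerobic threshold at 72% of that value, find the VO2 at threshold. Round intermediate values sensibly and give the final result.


Percentage as decimal = 0.72
VO2 at AT = 62.2 * 0.72 = 44.78 mL/kg/min

44.78 mL/kg/min


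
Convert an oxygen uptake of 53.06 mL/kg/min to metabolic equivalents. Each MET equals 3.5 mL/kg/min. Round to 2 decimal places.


One MET = 3.5 mL/kg/min
Number of METs = 53.06 / 3.5
= 15.16 METs

15.16 METs


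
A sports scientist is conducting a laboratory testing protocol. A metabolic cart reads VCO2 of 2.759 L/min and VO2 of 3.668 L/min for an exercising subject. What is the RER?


RER = VCO2 / VO2 = 2.759 / 3.668 = 0.7522

0.7522


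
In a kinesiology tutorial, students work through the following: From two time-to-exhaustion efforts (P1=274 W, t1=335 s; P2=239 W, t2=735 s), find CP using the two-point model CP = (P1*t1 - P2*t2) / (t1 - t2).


Work in trial 1 = 91790 J
Work in trial 2 = 175665 J
Delta work = -83875 J
Delta time = -400 s
CP = -83875 / -400 = 209.69 W

209.69 W


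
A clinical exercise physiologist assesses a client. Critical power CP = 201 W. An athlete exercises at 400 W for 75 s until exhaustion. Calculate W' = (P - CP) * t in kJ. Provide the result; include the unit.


P - CP = 400 - 201 = 199 W
W' = 199 * 75 = 14925 J
= 14925 / 1000 = 14.925 kJ

14.925 kJ


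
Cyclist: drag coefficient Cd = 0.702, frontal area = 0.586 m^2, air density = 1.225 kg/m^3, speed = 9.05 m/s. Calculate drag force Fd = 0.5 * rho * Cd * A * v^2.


v^2 = 9.05^2 = 81.9025
Fd = 0.5 * 1.225 * 0.702 * 0.586 * 81.9025
= 20.637 N

20.637 N


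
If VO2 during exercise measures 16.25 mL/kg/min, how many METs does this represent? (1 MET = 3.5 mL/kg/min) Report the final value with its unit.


METs = VO2 / 3.5 = 16.25 / 3.5 = 4.64

4.64 METs


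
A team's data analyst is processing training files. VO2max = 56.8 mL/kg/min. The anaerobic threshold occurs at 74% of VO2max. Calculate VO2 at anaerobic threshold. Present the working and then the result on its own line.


AT fraction = 74 / 100 = 0.74
AT VO2 = 56.8 * 0.74
= 42.03 mL/kg/min

42.03 mL/kg/min


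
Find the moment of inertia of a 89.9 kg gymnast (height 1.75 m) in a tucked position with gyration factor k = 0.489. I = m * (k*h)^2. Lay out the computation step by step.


Radius of gyration = 0.489 * 1.75 = 0.85575 m
I = 89.9 * 0.85575^2
= 89.9 * 0.732308
= 65.834 kg*m^2

65.834 kg*m^2


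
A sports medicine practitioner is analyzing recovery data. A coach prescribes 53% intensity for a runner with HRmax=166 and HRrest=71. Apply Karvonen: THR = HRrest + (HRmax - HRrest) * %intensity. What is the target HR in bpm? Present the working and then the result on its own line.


Heart rate reserve = 166 - 71 = 95
Intensity fraction = 53 / 100 = 0.53
THR = 71 + 95 * 0.53 = 121.35 bpm

121.35 bpm


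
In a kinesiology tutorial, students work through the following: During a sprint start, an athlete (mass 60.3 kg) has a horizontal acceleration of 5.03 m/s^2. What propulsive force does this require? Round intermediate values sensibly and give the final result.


Propulsive force = mass * acceleration
= 60.3 kg * 5.03 m/s^2
= 303.31 N

303.31 N


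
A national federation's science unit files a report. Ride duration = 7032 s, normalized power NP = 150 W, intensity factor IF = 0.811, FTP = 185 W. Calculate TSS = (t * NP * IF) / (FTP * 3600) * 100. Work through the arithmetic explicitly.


Numerator = 7032 * 150 * 0.811 = 855442.8
Denominator = 185 * 3600 = 666000
TSS = 855442.8 / 666000 * 100
= 128.44

128.44 TSS


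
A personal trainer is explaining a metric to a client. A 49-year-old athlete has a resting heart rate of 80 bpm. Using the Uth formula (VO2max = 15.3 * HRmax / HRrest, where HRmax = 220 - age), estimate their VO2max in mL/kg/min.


HRmax = 220 - 49 = 171 bpm
Ratio = HRmax / HRrest = 171 / 80 = 2.1375
VO2max = 15.3 * 2.1375 = 32.7 mL/kg/min

32.7 mL/kg/min


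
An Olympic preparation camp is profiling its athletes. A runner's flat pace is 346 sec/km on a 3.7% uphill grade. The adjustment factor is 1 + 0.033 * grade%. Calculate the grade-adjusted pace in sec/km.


Factor = 1 + 0.033 * 3.7 = 1.1221
Adjusted pace = 346 * 1.1221
= 388.25 sec/km

388.25 s/km


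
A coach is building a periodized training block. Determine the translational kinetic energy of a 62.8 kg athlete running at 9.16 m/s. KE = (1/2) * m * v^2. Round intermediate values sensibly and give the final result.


KE = 0.5 * m * v^2
= 0.5 * 62.8 * 9.16^2
= 0.5 * 62.8 * 83.9056
= 2634.64 J

2634.64 J


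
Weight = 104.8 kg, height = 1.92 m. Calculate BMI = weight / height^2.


height^2 = 1.92^2 = 3.6864
BMI = 104.8 / 3.6864 = 28.43 kg/m^2

28.43 kg/m^2


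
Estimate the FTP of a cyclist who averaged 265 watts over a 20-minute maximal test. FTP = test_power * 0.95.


FTP = 265 * 0.95 = 251.75 W

251.75 W


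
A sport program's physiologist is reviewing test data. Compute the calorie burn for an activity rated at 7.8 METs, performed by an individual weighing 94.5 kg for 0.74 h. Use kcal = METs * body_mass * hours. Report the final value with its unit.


Product of METs and mass = 7.8 * 94.5 = 737.1
Total kcal = 737.1 * 0.74 = 545.45 kcal

545.45 kcal


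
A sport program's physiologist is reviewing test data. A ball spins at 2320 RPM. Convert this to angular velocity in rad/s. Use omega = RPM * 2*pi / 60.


omega = 2320 * 2 * pi / 60
= 2320 * 6.28318531 / 60
= 14576.99 / 60
= 242.95 rad/s

242.95 rad/s


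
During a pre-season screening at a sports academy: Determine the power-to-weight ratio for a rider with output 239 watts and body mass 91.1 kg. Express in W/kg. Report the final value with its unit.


P/W = 239 / 91.1 = 2.623 W/kg

2.623 W/kg


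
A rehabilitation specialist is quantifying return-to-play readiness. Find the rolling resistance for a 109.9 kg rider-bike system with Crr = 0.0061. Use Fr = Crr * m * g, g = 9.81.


m * g = 109.9 * 9.81 = 1078.119 N
Fr = 0.0061 * 1078.119 = 6.577 N

6.577 N


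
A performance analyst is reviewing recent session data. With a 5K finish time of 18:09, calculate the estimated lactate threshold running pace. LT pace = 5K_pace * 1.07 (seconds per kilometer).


Race duration = 1089 s for 5 km
Average pace = 1089 / 5 = 217.8 s/km
LT pace = 217.8 * 1.07
= 233.05 s/km

233.05 s/km


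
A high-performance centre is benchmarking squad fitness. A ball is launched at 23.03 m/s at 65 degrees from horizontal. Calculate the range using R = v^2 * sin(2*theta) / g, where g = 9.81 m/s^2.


sin(2 * 65) = sin(130) = 0.766044
v^2 = 23.03^2 = 530.3809
R = 530.3809 * 0.766044 / 9.81
= 41.416 m

41.416 m


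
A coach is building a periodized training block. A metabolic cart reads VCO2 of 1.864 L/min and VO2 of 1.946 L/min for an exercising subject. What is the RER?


RER = VCO2 / VO2 = 1.864 / 1.946 = 0.9579

0.9579


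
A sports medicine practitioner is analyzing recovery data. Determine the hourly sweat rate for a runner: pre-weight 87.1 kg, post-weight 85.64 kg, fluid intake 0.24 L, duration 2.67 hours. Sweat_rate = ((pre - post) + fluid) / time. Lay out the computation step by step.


Mass lost = 87.1 - 85.64 = 1.46 kg
Add fluid consumed: 1.46 + 0.24 = 1.7 L total sweat
Sweat rate = 1.7 / 2.67 = 0.637 L/h

0.637 L/h


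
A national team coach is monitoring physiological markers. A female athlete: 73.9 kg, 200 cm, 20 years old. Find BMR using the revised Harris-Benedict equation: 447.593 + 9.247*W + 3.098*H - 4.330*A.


Intercept = 447.593
Weight contribution = 9.247 * 73.9 = 683.3533
Height contribution = 3.098 * 200 = 619.6
Age contribution = 4.33 * 20 = 86.6
BMR = 447.593 + 683.3533 + 619.6 - 86.6
= 1663.95 kcal/day

1663.95 kcal/day


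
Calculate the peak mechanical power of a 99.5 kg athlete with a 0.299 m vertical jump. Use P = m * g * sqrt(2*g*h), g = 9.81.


First, sqrt(2gh) = sqrt(2 * 9.81 * 0.299)
= sqrt(5.86638) = 2.422061 m/s
Power = 99.5 * 9.81 * 2.422061 = 2364.16 W

2364.16 W


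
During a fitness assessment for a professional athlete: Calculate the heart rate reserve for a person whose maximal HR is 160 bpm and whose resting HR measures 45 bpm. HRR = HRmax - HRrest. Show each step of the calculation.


HRmax = 160 bpm
HRrest = 45 bpm
HRR = 160 - 45 = 115 bpm

115 bpm


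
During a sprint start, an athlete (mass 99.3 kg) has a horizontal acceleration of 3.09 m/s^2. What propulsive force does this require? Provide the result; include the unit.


Propulsive force = mass * acceleration
= 99.3 kg * 3.09 m/s^2
= 306.84 N

306.84 N


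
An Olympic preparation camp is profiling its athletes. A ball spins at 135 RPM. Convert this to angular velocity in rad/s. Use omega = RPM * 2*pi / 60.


omega = 135 * 2 * pi / 60
= 135 * 6.28318531 / 60
= 848.23 / 60
= 14.137 rad/s

14.137 rad/s


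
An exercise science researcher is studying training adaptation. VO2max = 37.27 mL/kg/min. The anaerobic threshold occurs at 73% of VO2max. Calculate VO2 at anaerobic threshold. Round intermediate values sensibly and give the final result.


AT fraction = 73 / 100 = 0.73
AT VO2 = 37.27 * 0.73
= 27.21 mL/kg/min

27.21 mL/kg/min


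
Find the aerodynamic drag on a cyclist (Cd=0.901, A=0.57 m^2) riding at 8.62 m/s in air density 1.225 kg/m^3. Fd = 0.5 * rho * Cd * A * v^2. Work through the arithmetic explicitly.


Fd = 0.5 * 1.225 * 0.901 * 0.57 * 8.62^2
= 0.5 * 1.225 * 0.901 * 0.57 * 74.3044
= 23.373 N

23.373 N


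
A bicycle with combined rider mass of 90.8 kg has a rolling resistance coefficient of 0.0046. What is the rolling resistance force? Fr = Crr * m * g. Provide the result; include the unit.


Fr = 0.0046 * 90.8 * 9.81
= 0.41768 * 9.81
= 4.097 N

4.097 N


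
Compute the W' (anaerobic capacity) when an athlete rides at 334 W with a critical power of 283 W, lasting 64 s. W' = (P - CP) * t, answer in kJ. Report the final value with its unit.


Above-CP power = 51 W
Duration = 64 s
W' = 51 * 64 = 3264 J
Convert: 3264 / 1000 = 3.264 kJ

3.264 kJ


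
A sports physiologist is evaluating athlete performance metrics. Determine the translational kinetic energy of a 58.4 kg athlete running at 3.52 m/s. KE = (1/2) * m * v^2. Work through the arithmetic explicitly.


KE = 0.5 * m * v^2
= 0.5 * 58.4 * 3.52^2
= 0.5 * 58.4 * 12.3904
= 361.8 J

361.8 J


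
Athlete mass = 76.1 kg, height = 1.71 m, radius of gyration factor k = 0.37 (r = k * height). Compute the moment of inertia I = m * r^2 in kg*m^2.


r = k * height = 0.37 * 1.71 = 0.6327 m
r^2 = 0.6327^2 = 0.400309
I = 76.1 * 0.400309 = 30.464 kg*m^2

30.464 kg*m^2


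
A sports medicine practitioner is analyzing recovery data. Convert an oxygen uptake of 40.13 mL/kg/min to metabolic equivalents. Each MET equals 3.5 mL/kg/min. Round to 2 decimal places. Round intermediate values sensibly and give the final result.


One MET = 3.5 mL/kg/min
Number of METs = 40.13 / 3.5
= 11.47 METs

11.47 METs


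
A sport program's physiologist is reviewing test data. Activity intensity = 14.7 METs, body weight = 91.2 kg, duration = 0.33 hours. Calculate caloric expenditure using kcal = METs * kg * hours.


kcal = 14.7 * 91.2 * 0.33
= 1340.64 * 0.33
= 442.41 kcal

442.41 kcal


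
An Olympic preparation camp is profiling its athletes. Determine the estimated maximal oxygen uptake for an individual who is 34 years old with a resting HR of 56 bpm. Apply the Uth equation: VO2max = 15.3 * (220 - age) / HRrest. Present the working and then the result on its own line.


HRmax = 220 - 34 = 186
VO2max = 15.3 * (186 / 56)
= 15.3 * 3.3214
= 50.82 mL/kg/min

50.82 mL/kg/min


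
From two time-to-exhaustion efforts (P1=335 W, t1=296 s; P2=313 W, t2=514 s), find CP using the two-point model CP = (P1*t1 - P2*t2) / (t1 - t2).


Work in trial 1 = 99160 J
Work in trial 2 = 160882 J
Delta work = -61722 J
Delta time = -218 s
CP = -61722 / -218 = 283.13 W

283.13 W


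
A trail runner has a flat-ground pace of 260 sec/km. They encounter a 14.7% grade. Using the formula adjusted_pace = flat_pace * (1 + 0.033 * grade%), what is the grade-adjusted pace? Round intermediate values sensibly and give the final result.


Grade factor = 1 + 0.033 * 14.7 = 1.4851
Adjusted = 260 * 1.4851 = 386.13 sec/km

386.13 s/km


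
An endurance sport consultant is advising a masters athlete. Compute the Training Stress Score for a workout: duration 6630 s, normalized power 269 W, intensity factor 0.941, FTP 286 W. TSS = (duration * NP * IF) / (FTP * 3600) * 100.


Product = 6630 * 269 * 0.941 = 1678245.27
Base = 286 * 3600 = 1029600
TSS = 1678245.27 / 1029600 * 100 = 163.0

163.0 TSS


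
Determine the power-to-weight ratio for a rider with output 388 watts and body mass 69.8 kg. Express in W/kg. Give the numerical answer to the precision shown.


P/W = 388 / 69.8 = 5.559 W/kg

5.559 W/kg


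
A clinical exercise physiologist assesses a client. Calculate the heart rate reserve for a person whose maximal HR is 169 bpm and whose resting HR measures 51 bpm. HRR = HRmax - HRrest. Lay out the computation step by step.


HRmax = 169 bpm
HRrest = 51 bpm
HRR = 169 - 51 = 118 bpm

118 bpm


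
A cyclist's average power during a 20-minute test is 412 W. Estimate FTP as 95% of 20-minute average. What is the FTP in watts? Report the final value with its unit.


FTP = 20-min power * 0.95
= 412 * 0.95
= 391.4 W

391.4 W


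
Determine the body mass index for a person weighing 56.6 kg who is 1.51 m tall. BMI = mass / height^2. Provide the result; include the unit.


BMI = mass / height^2
= 56.6 / 1.51^2
= 56.6 / 2.2801
= 24.82 kg/m^2

24.82 kg/m^2


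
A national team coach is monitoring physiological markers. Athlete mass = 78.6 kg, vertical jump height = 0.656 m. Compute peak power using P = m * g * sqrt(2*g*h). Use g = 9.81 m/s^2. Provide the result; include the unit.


sqrt(2 * 9.81 * 0.656) = sqrt(12.87072) = 3.587579 m/s
P = 78.6 * 9.81 * 3.587579
= 2766.26 W

2766.26 W


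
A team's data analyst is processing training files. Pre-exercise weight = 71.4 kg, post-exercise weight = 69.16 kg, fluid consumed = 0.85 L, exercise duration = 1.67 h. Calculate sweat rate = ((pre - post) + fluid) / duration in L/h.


Weight loss = 71.4 - 69.16 = 2.24 kg (approx L)
Total sweat = 2.24 + 0.85 = 3.09 L
Sweat rate = 3.09 / 1.67 = 1.85 L/h

1.85 L/h


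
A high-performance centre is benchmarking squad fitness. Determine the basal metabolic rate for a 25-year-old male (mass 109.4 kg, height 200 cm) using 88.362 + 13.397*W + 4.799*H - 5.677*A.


BMR = 88.362 + 13.397*109.4 + 4.799*200 - 5.677*25
= 2371.87 kcal/day

2371.87 kcal/day


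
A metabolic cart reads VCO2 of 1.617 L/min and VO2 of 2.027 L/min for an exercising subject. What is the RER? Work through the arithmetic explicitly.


RER = VCO2 / VO2 = 1.617 / 2.027 = 0.7977

0.7977


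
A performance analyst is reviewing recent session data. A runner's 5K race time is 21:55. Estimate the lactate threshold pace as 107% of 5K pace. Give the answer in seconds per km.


Total race time = 21*60 + 55 = 1315 seconds
5K pace = 1315 / 5 = 263.0 sec/km
LT pace = 263.0 * 1.07 = 281.41 sec/km

281.41 s/km


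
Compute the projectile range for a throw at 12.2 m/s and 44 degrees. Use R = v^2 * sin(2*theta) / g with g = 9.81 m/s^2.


Two times the angle = 88 degrees
sin(88) = 0.999391
R = 148.84 * 0.999391 / 9.81 = 15.163 m

15.163 m


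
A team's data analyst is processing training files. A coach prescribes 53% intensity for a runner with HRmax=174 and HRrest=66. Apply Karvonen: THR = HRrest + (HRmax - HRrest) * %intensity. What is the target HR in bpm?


Heart rate reserve = 174 - 66 = 108
Intensity fraction = 53 / 100 = 0.53
THR = 66 + 108 * 0.53 = 123.24 bpm

123.24 bpm


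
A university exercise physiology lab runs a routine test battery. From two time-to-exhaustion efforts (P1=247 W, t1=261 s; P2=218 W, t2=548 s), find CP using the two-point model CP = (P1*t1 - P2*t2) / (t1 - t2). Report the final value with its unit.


Work in trial 1 = 64467 J
Work in trial 2 = 119464 J
Delta work = -54997 J
Delta time = -287 s
CP = -54997 / -287 = 191.63 W

191.63 W


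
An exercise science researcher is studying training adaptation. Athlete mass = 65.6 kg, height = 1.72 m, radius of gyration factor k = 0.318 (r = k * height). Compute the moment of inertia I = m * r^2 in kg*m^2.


r = k * height = 0.318 * 1.72 = 0.54696 m
r^2 = 0.54696^2 = 0.299165
I = 65.6 * 0.299165 = 19.625 kg*m^2

19.625 kg*m^2


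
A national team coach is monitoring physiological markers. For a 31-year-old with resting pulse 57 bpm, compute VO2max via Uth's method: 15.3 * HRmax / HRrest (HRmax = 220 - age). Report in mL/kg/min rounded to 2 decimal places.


Step 1: HRmax = 220 - 31 = 189 bpm
Step 2: Ratio = 189 / 57 = 3.3158
Step 3: VO2max = 15.3 * 3.3158 = 50.73 mL/kg/min

50.73 mL/kg/min


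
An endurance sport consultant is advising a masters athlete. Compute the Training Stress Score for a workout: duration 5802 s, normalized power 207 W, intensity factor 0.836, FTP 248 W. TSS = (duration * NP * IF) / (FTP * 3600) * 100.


Product = 5802 * 207 * 0.836 = 1004047.704
Base = 248 * 3600 = 892800
TSS = 1004047.704 / 892800 * 100 = 112.46

112.46 TSS


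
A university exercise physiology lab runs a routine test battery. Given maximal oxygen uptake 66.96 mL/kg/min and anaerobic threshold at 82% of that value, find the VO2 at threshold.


Percentage as decimal = 0.82
VO2 at AT = 66.96 * 0.82 = 54.91 mL/kg/min

54.91 mL/kg/min


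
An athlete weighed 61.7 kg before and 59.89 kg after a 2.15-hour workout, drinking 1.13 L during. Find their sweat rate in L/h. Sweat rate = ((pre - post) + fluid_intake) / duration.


Body mass change = 1.81 kg
Total sweat loss = 1.81 + 1.13 = 2.94 L
Rate = 2.94 / 2.15 = 1.367 L/h

1.367 L/h


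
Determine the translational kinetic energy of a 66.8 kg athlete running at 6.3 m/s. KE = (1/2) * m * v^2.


KE = 0.5 * m * v^2
= 0.5 * 66.8 * 6.3^2
= 0.5 * 66.8 * 39.69
= 1325.65 J

1325.65 J


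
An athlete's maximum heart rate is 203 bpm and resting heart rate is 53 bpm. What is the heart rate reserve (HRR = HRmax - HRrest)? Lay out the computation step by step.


HRR = HRmax - HRrest
= 203 - 53
= 150 bpm

150 bpm


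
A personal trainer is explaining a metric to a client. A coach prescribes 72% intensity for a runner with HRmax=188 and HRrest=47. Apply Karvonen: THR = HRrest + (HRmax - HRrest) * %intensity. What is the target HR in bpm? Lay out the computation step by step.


Heart rate reserve = 188 - 47 = 141
Intensity fraction = 72 / 100 = 0.72
THR = 47 + 141 * 0.72 = 148.52 bpm

148.52 bpm
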